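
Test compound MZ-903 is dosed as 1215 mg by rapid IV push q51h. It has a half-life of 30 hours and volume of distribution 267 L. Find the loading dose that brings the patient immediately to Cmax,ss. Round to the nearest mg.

f = (1/2)^(51/30) ≈ 0.307786; accumulation ratio R = 1/(1−f) ≈ 1.44464.
Loading dose to hit Cmax,ss on first dose: D_load = D_maint·R ≈ 1215 × 1.44464 ≈ 1755.24 mg.

1755 mg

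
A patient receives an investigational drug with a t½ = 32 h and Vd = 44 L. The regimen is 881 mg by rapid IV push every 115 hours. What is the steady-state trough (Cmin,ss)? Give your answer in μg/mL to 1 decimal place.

1.8 μg/mL

τ/t½ = 115/32 ≈ 3.5938, so fraction remaining f = (1/2)^(115/32) ≈ 0.0828.
At steady state, accumulation factor R = 1/(1 − e^(−kτ)) ≈ 1.0903.
Single-dose peak C₀ = D/Vd = 881/44 ≈ 20.023 μg/mL.
Steady-state peak Cmax,ss = C₀·R ≈ 20.023 × 1.0903 ≈ 21.831 μg/mL.
One interval later, Cmin,ss = Cmax,ss·e^(−kτ) ≈ 21.831 × 0.0828 ≈ 1.808 μg/mL.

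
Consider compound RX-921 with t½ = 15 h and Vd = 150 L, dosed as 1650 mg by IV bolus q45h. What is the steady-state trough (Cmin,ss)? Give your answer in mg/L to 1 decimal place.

1.6 mg/L

τ = 45 h = 3 half-lives, so f = (1/2)^3 = 0.125.
At steady state, R = 1/(1 − 0.125) = 8/7.
Single-dose peak C₀ = D/Vd = 1650/150 = 11 mg/L.
Steady-state peak Cmax,ss = C₀·R = 11 × 8/7 ≈ 12.571 mg/L.
Steady-state trough Cmin,ss = Cmax,ss·f ≈ 12.571 × 0.125 ≈ 1.571 mg/L.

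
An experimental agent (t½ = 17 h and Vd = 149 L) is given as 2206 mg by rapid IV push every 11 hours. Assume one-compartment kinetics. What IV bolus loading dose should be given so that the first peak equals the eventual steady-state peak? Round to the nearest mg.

f = (1/2)^(11/17) ≈ 0.638581; accumulation ratio R = 1/(1−f) ≈ 2.76687.
Loading dose to hit Cmax,ss on first dose: D_load = D_maint·R ≈ 2206 × 2.76687 ≈ 6103.72 mg.

6104 mg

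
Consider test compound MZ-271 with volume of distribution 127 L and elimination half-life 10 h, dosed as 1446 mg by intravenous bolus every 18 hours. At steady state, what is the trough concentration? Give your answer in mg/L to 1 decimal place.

τ/t½ = 18/10 ≈ 1.8, so fraction remaining f = (1/2)^(18/10) ≈ 0.2872.
Accumulation ratio R = 1/(1 − f) ≈ 1/0.7128 ≈ 1.4029.
Each bolus raises the concentration by D/Vd = 1446/127 ≈ 11.386 mg/L.
Cmax,ss = C₀/(1 − f) ≈ 11.386/0.7128 ≈ 15.974 mg/L.
Steady-state trough Cmin,ss = Cmax,ss·f ≈ 15.974 × 0.2872 ≈ 4.588 mg/L.

4.6 mg/L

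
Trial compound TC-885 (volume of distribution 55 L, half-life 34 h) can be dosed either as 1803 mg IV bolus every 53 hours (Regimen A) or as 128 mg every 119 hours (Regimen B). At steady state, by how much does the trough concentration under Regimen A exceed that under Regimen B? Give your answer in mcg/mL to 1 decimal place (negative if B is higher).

Regimen A: f = (1/2)^(53/34) ≈ 0.3394; Cmin,ss = (1803/55)·f/(1−f) ≈ 16.842 mcg/mL.
Regimen B: f = (1/2)^(119/34) ≈ 0.0884; Cmin,ss = (128/55)·f/(1−f) ≈ 0.226 mcg/mL.
Difference ≈ 16.842 − 0.226 ≈ 16.616 mcg/mL.

16.6 mcg/mL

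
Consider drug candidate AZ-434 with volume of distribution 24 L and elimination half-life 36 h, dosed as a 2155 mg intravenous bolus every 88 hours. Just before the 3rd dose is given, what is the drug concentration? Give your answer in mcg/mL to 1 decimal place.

f = (1/2)^(τ/t½) = (1/2)^(88/36) ≈ 0.1837.
C₀ = D/Vd = 2155/24 ≈ 89.792 mcg/mL.
Before the 3rd dose, 2 doses have been given. Superposition: Cmin = C₀·(f + f²).
≈ 89.792 × (0.1837 + 0.0337) ≈ 89.792 × 0.2174 ≈ 19.521 mcg/mL.

19.5 mcg/mL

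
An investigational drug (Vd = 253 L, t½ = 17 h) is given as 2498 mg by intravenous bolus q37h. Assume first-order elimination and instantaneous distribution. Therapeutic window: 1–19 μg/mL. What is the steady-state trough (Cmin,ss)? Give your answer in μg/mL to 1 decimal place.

2.8 μg/mL

Over one 37-h interval, 37/17 ≈ 2.1765 half-lives elapse, leaving f ≈ 0.2212 of each dose.
Accumulation ratio R = 1/(1 − f) ≈ 1/0.7788 ≈ 1.2840.
Each bolus raises the concentration by D/Vd = 2498/253 ≈ 9.874 μg/mL.
Cmax,ss = C₀/(1 − f) ≈ 9.874/0.7788 ≈ 12.678 μg/mL.
One interval later, Cmin,ss = Cmax,ss·e^(−kτ) ≈ 12.678 × 0.2212 ≈ 2.804 μg/mL.
Trough 2.8 μg/mL vs MEC 1 μg/mL: adequate.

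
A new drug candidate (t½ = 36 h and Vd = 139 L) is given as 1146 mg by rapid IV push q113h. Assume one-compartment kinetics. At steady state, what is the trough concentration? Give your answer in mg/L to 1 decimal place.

τ/t½ = 113/36 ≈ 3.1389, so fraction remaining f = (1/2)^(113/36) ≈ 0.1135.
Single-dose peak C₀ = D/Vd = 1146/139 ≈ 8.245 mg/L.
Steady-state trough Cmin,ss = C₀·f/(1−f) ≈ 8.245 × 0.1135/0.8865 ≈ 1.056 mg/L.

1.1 mg/L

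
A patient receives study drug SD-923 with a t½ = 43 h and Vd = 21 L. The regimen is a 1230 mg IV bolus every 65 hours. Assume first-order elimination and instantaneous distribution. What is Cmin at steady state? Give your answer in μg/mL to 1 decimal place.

31.6 μg/mL

Over one 65-h interval, 65/43 ≈ 1.5116 half-lives elapse, leaving f ≈ 0.3507 of each dose.
Single-dose peak C₀ = D/Vd = 1230/21 ≈ 58.571 μg/mL.
Steady-state trough Cmin,ss = C₀·f/(1−f) ≈ 58.571 × 0.3507/0.6493 ≈ 31.635 μg/mL.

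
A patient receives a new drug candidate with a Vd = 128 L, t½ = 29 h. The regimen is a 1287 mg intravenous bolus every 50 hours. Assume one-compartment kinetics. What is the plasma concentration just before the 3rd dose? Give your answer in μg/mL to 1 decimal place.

f = (1/2)^(τ/t½) = (1/2)^(50/29) ≈ 0.3027.
C₀ = D/Vd = 1287/128 ≈ 10.055 μg/mL.
Before the 3rd dose, 2 doses have been given. Superposition: Cmin = C₀·(f + f²).
≈ 10.055 × (0.3027 + 0.0916) ≈ 10.055 × 0.3943 ≈ 3.965 μg/mL.

4.0 μg/mL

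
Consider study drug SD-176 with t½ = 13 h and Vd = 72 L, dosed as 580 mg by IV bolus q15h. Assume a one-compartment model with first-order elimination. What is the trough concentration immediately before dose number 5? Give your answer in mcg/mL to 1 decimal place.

6.3 mcg/mL

f = (1/2)^(τ/t½) = (1/2)^(15/13) ≈ 0.4494.
C₀ = D/Vd = 580/72 ≈ 8.056 mcg/mL.
Before the 5th dose, 4 doses have been given. Superposition: Cmin = C₀·(f + f² + … + f^4).
≈ 8.056 × (0.4494 + 0.2020 + 0.0908 + 0.0408) ≈ 8.056 × 0.7830 ≈ 6.308 mcg/mL.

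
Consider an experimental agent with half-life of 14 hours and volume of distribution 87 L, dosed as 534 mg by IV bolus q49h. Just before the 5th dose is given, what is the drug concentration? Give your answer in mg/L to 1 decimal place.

0.6 mg/L

f = (1/2)^(τ/t½) = (1/2)^(49/14) ≈ 0.0884.
C₀ = D/Vd = 534/87 ≈ 6.138 mg/L.
Before the 5th dose, 4 doses have been given. Superposition: Cmin = C₀·(f + f² + … + f^4).
≈ 6.138 × (0.0884 + 0.0078 + 0.0007 + 0.0001) ≈ 6.138 × 0.0970 ≈ 0.595 mg/L.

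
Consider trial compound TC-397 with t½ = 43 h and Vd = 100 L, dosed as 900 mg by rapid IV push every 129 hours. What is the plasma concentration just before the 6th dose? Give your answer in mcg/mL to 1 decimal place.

f = (1/2)^(τ/t½) = (1/2)^(129/43) ≈ 0.1250.
C₀ = D/Vd = 900/100 ≈ 9.000 mcg/mL.
Before the 6th dose, 5 doses have been given. Superposition: Cmin = C₀·(f + f² + … + f^5).
≈ 9.000 × (0.1250 + 0.0156 + 0.0020 + 0.0002 + 0.0000) ≈ 9.000 × 0.1428 ≈ 1.285 mcg/mL.

1.3 mcg/mL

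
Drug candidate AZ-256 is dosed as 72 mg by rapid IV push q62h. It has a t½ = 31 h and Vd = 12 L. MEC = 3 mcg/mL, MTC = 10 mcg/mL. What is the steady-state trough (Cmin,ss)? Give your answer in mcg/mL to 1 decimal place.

2.0 mcg/mL

The dosing interval is 2 half-lives, so f = 2^(−2) = 0.25.
At steady state, R = 1/(1 − 0.25) = 4/3.
Single-dose peak C₀ = D/Vd = 72/12 = 6 mcg/mL.
Steady-state peak Cmax,ss = C₀·R = 6 × 4/3 ≈ 8.000 mcg/mL.
Steady-state trough Cmin,ss = Cmax,ss·f ≈ 8.000 × 0.25 ≈ 2.000 mcg/mL.
Trough 2.0 mcg/mL vs MEC 3 mcg/mL: subtherapeutic.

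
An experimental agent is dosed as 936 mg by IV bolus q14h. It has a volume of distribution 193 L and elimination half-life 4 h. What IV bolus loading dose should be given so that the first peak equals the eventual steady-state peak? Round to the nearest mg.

1027 mg

f = (1/2)^(14/4) ≈ 0.088388; accumulation ratio R = 1/(1−f) ≈ 1.09696.
Loading dose to hit Cmax,ss on first dose: D_load = D_maint·R ≈ 936 × 1.09696 ≈ 1026.75 mg.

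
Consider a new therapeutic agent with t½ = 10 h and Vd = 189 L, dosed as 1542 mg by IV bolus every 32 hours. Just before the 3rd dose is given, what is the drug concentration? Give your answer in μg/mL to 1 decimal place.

1.0 μg/mL

f = (1/2)^(τ/t½) = (1/2)^(32/10) ≈ 0.1088.
C₀ = D/Vd = 1542/189 ≈ 8.159 μg/mL.
Before the 3rd dose, 2 doses have been given. Superposition: Cmin = C₀·(f + f²).
≈ 8.159 × (0.1088 + 0.0118) ≈ 8.159 × 0.1206 ≈ 0.984 μg/mL.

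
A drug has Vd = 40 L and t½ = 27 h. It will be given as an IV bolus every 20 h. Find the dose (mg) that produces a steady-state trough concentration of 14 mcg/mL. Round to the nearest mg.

τ/t½ = 20/27 ≈ 0.74074, so f = (1/2)^(20/27) ≈ 0.598432.
Cmin,ss = (D/Vd)·f/(1−f), so D = Cmin,ss·Vd·(1−f)/f.
D = 14 × 40 × (1−f)/f ≈ 14 × 40 × 0.67103 ≈ 375.78 mg.

376 mg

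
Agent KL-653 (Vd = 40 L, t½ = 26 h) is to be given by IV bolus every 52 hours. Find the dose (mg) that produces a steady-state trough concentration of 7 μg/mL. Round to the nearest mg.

840 mg

τ/t½ = 52/26 ≈ 2, so f = (1/2)^(52/26) ≈ 0.250000.
Cmin,ss = (D/Vd)·f/(1−f), so D = Cmin,ss·Vd·(1−f)/f.
D = 7 × 40 × (1−f)/f ≈ 7 × 40 × 3.00000 ≈ 840.00 mg.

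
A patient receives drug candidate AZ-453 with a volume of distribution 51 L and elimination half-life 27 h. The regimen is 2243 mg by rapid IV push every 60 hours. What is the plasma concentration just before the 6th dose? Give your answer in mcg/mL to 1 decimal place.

12.0 mcg/mL

f = (1/2)^(τ/t½) = (1/2)^(60/27) ≈ 0.2143.
C₀ = D/Vd = 2243/51 ≈ 43.980 mcg/mL.
Before the 6th dose, 5 doses have been given. Superposition: Cmin = C₀·(f + f² + … + f^5).
≈ 43.980 × (0.2143 + 0.0459 + 0.0098 + 0.0021 + 0.0005) ≈ 43.980 × 0.2726 ≈ 11.989 mcg/mL.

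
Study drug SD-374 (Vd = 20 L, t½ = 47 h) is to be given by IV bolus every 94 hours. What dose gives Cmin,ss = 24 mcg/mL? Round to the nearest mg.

1440 mg

τ/t½ = 94/47 ≈ 2, so f = (1/2)^(94/47) ≈ 0.250000.
Cmin,ss = (D/Vd)·f/(1−f), so D = Cmin,ss·Vd·(1−f)/f.
D = 24 × 20 × (1−f)/f ≈ 24 × 20 × 3.00000 ≈ 1440.00 mg.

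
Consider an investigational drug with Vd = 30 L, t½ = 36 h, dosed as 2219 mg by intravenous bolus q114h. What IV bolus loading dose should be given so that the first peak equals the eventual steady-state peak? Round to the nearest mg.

f = (1/2)^(114/36) ≈ 0.111362; accumulation ratio R = 1/(1−f) ≈ 1.12532.
Loading dose to hit Cmax,ss on first dose: D_load = D_maint·R ≈ 2219 × 1.12532 ≈ 2497.09 mg.

2497 mg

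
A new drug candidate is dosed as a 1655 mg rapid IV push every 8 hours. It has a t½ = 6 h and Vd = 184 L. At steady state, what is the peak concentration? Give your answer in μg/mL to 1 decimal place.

14.9 μg/mL

Over one 8-h interval, 8/6 ≈ 1.3333 half-lives elapse, leaving f ≈ 0.3969 of each dose.
At steady state, accumulation factor R = 1/(1 − e^(−kτ)) ≈ 1.6581.
Single-dose peak C₀ = D/Vd = 1655/184 ≈ 8.995 μg/mL.
Steady-state peak Cmax,ss = C₀·R ≈ 8.995 × 1.6581 ≈ 14.915 μg/mL.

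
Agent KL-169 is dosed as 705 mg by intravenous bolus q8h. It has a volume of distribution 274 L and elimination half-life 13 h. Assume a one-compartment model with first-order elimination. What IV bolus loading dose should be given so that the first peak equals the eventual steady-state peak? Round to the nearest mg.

f = (1/2)^(8/13) ≈ 0.652756; accumulation ratio R = 1/(1−f) ≈ 2.87982.
Loading dose to hit Cmax,ss on first dose: D_load = D_maint·R ≈ 705 × 2.87982 ≈ 2030.27 mg.

2030 mg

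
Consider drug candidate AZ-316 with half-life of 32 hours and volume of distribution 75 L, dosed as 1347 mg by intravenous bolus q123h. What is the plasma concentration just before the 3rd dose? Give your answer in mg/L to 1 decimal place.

1.3 mg/L

f = (1/2)^(τ/t½) = (1/2)^(123/32) ≈ 0.0696.
C₀ = D/Vd = 1347/75 ≈ 17.960 mg/L.
Before the 3rd dose, 2 doses have been given. Superposition: Cmin = C₀·(f + f²).
≈ 17.960 × (0.0696 + 0.0048) ≈ 17.960 × 0.0744 ≈ 1.336 mg/L.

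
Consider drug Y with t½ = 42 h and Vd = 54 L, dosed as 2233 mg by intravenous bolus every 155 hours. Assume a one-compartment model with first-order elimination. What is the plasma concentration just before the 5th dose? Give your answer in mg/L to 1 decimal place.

3.5 mg/L

f = (1/2)^(τ/t½) = (1/2)^(155/42) ≈ 0.0775.
C₀ = D/Vd = 2233/54 ≈ 41.352 mg/L.
Before the 5th dose, 4 doses have been given. Superposition: Cmin = C₀·(f + f² + … + f^4).
≈ 41.352 × (0.0775 + 0.0060 + 0.0005 + 0.0000) ≈ 41.352 × 0.0840 ≈ 3.474 mg/L.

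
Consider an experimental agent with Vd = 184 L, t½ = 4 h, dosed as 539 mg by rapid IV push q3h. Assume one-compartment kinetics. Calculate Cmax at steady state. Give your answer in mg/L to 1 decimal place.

Over one 3-h interval, 3/4 ≈ 0.75 half-lives elapse, leaving f ≈ 0.5946 of each dose.
Accumulation ratio R = 1/(1 − f) ≈ 1/0.4054 ≈ 2.4667.
Each bolus raises the concentration by D/Vd = 539/184 ≈ 2.929 mg/L.
Cmax,ss = C₀/(1 − f) ≈ 2.929/0.4054 ≈ 7.225 mg/L.

7.2 mg/L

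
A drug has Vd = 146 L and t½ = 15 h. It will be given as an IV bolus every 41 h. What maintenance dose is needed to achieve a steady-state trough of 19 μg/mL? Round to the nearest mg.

τ/t½ = 41/15 ≈ 2.7333, so f = (1/2)^(41/15) ≈ 0.150378.
Cmin,ss = (D/Vd)·f/(1−f), so D = Cmin,ss·Vd·(1−f)/f.
D = 19 × 146 × (1−f)/f ≈ 19 × 146 × 5.64991 ≈ 15672.85 mg.

15673 mg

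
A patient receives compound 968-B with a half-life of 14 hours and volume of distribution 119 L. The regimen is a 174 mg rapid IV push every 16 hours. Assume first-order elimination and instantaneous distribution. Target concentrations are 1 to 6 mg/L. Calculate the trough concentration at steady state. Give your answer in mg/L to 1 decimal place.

1.2 mg/L

τ/t½ = 16/14 ≈ 1.1429, so fraction remaining f = (1/2)^(16/14) ≈ 0.4529.
Each bolus raises the concentration by D/Vd = 174/119 ≈ 1.462 mg/L.
Steady-state trough Cmin,ss = C₀·f/(1−f) ≈ 1.462 × 0.4529/0.5471 ≈ 1.210 mg/L.
Trough 1.2 mg/L vs MEC 1 mg/L: adequate.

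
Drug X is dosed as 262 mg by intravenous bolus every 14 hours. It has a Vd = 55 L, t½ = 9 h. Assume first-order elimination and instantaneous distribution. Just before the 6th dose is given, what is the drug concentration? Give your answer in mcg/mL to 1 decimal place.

2.4 mcg/mL

f = (1/2)^(τ/t½) = (1/2)^(14/9) ≈ 0.3402.
C₀ = D/Vd = 262/55 ≈ 4.764 mcg/mL.
Before the 6th dose, 5 doses have been given. Superposition: Cmin = C₀·(f + f² + … + f^5).
≈ 4.764 × (0.3402 + 0.1157 + 0.0394 + 0.0134 + 0.0046) ≈ 4.764 × 0.5133 ≈ 2.445 mcg/mL.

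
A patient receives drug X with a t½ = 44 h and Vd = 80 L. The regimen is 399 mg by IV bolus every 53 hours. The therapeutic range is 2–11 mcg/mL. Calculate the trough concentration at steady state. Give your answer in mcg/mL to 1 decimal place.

3.8 mcg/mL

k = ln2/t½ = ln2/44 ≈ 0.015753 h⁻¹; fraction remaining f = e^(−kτ) = e^(−0.015753×53) ≈ 0.4339.
Single-dose peak C₀ = D/Vd = 399/80 ≈ 4.987 mcg/mL.
Steady-state trough Cmin,ss = C₀·f/(1−f) ≈ 4.987 × 0.4339/0.5661 ≈ 3.822 mcg/mL.
Trough 3.8 mcg/mL vs MEC 2 mcg/mL: adequate.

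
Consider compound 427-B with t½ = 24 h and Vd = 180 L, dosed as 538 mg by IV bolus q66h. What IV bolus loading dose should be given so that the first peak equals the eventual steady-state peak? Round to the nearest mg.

f = (1/2)^(66/24) ≈ 0.148651; accumulation ratio R = 1/(1−f) ≈ 1.17461.
Loading dose to hit Cmax,ss on first dose: D_load = D_maint·R ≈ 538 × 1.17461 ≈ 631.94 mg.

632 mg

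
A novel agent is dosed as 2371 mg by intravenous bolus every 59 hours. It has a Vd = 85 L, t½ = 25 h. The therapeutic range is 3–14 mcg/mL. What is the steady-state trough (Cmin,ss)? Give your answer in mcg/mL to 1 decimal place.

6.7 mcg/mL

k = ln2/t½ = ln2/25 ≈ 0.027726 h⁻¹; fraction remaining f = e^(−kτ) = e^(−0.027726×59) ≈ 0.1948.
At steady state, accumulation factor R = 1/(1 − e^(−kτ)) ≈ 1.2419.
Each bolus raises the concentration by D/Vd = 2371/85 ≈ 27.894 mcg/mL.
Steady-state peak Cmax,ss = C₀·R ≈ 27.894 × 1.2419 ≈ 34.642 mcg/mL.
One interval later, Cmin,ss = Cmax,ss·e^(−kτ) ≈ 34.642 × 0.1948 ≈ 6.748 mcg/mL.
Trough 6.7 mcg/mL vs MEC 3 mcg/mL: adequate.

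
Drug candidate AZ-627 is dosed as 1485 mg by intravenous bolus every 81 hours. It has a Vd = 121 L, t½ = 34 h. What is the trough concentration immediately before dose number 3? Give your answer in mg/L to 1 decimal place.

f = (1/2)^(τ/t½) = (1/2)^(81/34) ≈ 0.1918.
C₀ = D/Vd = 1485/121 ≈ 12.273 mg/L.
Before the 3rd dose, 2 doses have been given. Superposition: Cmin = C₀·(f + f²).
≈ 12.273 × (0.1918 + 0.0368) ≈ 12.273 × 0.2286 ≈ 2.806 mg/L.

2.8 mg/L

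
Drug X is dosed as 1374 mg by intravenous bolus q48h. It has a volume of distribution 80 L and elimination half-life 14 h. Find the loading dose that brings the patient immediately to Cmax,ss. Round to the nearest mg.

1515 mg

f = (1/2)^(48/14) ≈ 0.092875; accumulation ratio R = 1/(1−f) ≈ 1.10238.
Loading dose to hit Cmax,ss on first dose: D_load = D_maint·R ≈ 1374 × 1.10238 ≈ 1514.67 mg.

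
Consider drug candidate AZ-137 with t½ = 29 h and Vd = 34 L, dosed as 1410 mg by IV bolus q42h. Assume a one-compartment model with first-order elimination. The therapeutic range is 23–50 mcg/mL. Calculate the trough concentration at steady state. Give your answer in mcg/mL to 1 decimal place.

24.0 mcg/mL

Over one 42-h interval, 42/29 ≈ 1.4483 half-lives elapse, leaving f ≈ 0.3665 of each dose.
Single-dose peak C₀ = D/Vd = 1410/34 ≈ 41.471 mcg/mL.
Steady-state trough Cmin,ss = C₀·f/(1−f) ≈ 41.471 × 0.3665/0.6335 ≈ 23.992 mcg/mL.
Trough 24.0 mcg/mL vs MEC 23 mcg/mL: adequate.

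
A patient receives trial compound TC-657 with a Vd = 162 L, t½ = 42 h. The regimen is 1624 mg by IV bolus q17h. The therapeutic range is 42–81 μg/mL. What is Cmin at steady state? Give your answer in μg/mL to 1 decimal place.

31.0 μg/mL

Over one 17-h interval, 17/42 ≈ 0.40476 half-lives elapse, leaving f ≈ 0.7554 of each dose.
Accumulation ratio R = 1/(1 − f) ≈ 1/0.2446 ≈ 4.0883.
Single-dose peak C₀ = D/Vd = 1624/162 ≈ 10.025 μg/mL.
Steady-state peak Cmax,ss = C₀·R ≈ 10.025 × 4.0883 ≈ 40.985 μg/mL.
One interval later, Cmin,ss = Cmax,ss·e^(−kτ) ≈ 40.985 × 0.7554 ≈ 30.960 μg/mL.
Trough 31.0 μg/mL vs MEC 42 μg/mL: subtherapeutic.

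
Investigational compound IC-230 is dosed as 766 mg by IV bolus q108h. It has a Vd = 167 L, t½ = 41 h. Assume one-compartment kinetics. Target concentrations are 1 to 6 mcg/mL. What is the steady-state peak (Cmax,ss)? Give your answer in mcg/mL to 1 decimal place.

5.5 mcg/mL

k = ln2/t½ = ln2/41 ≈ 0.016906 h⁻¹; fraction remaining f = e^(−kτ) = e^(−0.016906×108) ≈ 0.1611.
At steady state, accumulation factor R = 1/(1 − e^(−kτ)) ≈ 1.1920.
Each bolus raises the concentration by D/Vd = 766/167 ≈ 4.587 mcg/mL.
Steady-state peak Cmax,ss = C₀·R ≈ 4.587 × 1.1920 ≈ 5.468 mcg/mL.
Peak 5.5 mcg/mL vs MTC 6 mcg/mL: below toxic threshold.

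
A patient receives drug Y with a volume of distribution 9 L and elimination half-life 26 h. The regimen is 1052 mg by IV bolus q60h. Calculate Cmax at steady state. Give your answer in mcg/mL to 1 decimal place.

146.5 mcg/mL

Over one 60-h interval, 60/26 ≈ 2.3077 half-lives elapse, leaving f ≈ 0.2020 of each dose.
Accumulation ratio R = 1/(1 − f) ≈ 1/0.7980 ≈ 1.2531.
Single-dose peak C₀ = D/Vd = 1052/9 ≈ 116.889 mcg/mL.
Steady-state peak Cmax,ss = C₀·R ≈ 116.889 × 1.2531 ≈ 146.474 mcg/mL.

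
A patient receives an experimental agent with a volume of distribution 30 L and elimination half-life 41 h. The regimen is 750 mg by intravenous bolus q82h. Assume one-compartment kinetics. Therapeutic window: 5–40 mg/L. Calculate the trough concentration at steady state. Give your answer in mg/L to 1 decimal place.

τ = 82 h = 2 half-lives, so f = (1/2)^2 = 0.25.
At steady state, R = 1/(1 − 0.25) = 4/3.
Single-dose peak C₀ = D/Vd = 750/30 = 25 mg/L.
Steady-state peak Cmax,ss = C₀·R = 25 × 4/3 ≈ 33.333 mg/L.
Steady-state trough Cmin,ss = Cmax,ss·f ≈ 33.333 × 0.25 ≈ 8.333 mg/L.
Trough 8.3 mg/L vs MEC 5 mg/L: adequate.

8.3 mg/L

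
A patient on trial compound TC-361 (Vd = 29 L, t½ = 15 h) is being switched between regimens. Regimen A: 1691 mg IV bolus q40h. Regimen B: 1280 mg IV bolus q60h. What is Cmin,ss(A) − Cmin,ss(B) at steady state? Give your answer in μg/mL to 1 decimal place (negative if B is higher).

8.0 μg/mL

Regimen A: f = (1/2)^(40/15) ≈ 0.1575; Cmin,ss = (1691/29)·f/(1−f) ≈ 10.901 μg/mL.
Regimen B: f = (1/2)^(60/15) ≈ 0.0625; Cmin,ss = (1280/29)·f/(1−f) ≈ 2.943 μg/mL.
Difference ≈ 10.901 − 2.943 ≈ 7.958 μg/mL.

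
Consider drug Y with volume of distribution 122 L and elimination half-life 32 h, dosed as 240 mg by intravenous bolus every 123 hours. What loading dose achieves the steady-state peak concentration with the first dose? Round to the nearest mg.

258 mg

f = (1/2)^(123/32) ≈ 0.069649; accumulation ratio R = 1/(1−f) ≈ 1.07486.
Loading dose to hit Cmax,ss on first dose: D_load = D_maint·R ≈ 240 × 1.07486 ≈ 257.97 mg.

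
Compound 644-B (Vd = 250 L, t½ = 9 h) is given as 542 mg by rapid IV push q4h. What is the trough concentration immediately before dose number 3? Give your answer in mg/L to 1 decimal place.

2.8 mg/L

f = (1/2)^(τ/t½) = (1/2)^(4/9) ≈ 0.7349.
C₀ = D/Vd = 542/250 ≈ 2.168 mg/L.
Before the 3rd dose, 2 doses have been given. Superposition: Cmin = C₀·(f + f²).
≈ 2.168 × (0.7349 + 0.5401) ≈ 2.168 × 1.2750 ≈ 2.764 mg/L.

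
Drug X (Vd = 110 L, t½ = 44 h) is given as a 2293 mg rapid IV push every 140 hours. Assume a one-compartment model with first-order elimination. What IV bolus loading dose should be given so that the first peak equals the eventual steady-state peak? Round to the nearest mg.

f = (1/2)^(140/44) ≈ 0.110199; accumulation ratio R = 1/(1−f) ≈ 1.12385.
Loading dose to hit Cmax,ss on first dose: D_load = D_maint·R ≈ 2293 × 1.12385 ≈ 2576.99 mg.

2577 mg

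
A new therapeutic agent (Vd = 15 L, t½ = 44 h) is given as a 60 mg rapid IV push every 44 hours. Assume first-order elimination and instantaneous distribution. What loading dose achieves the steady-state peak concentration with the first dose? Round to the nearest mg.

f = (1/2)^(44/44) ≈ 0.500000; accumulation ratio R = 1/(1−f) ≈ 2.00000.
Loading dose to hit Cmax,ss on first dose: D_load = D_maint·R ≈ 60 × 2.00000 ≈ 120.00 mg.

120 mg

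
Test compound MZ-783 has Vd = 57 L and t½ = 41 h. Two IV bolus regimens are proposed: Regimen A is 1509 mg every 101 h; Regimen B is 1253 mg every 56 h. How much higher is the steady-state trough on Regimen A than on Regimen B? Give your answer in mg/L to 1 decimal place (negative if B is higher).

Regimen A: f = (1/2)^(101/41) ≈ 0.1813; Cmin,ss = (1509/57)·f/(1−f) ≈ 5.863 mg/L.
Regimen B: f = (1/2)^(56/41) ≈ 0.3880; Cmin,ss = (1253/57)·f/(1−f) ≈ 13.937 mg/L.
Difference ≈ 5.863 − 13.937 ≈ -8.074 mg/L.

-8.1 mg/L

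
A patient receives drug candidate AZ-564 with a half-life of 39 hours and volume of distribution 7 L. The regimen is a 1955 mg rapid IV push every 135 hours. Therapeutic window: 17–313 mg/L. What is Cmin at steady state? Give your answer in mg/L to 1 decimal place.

Over one 135-h interval, 135/39 ≈ 3.4615 half-lives elapse, leaving f ≈ 0.0908 of each dose.
Single-dose peak C₀ = D/Vd = 1955/7 ≈ 279.286 mg/L.
Steady-state trough Cmin,ss = C₀·f/(1−f) ≈ 279.286 × 0.0908/0.9092 ≈ 27.892 mg/L.
Trough 27.9 mg/L vs MEC 17 mg/L: adequate.

27.9 mg/L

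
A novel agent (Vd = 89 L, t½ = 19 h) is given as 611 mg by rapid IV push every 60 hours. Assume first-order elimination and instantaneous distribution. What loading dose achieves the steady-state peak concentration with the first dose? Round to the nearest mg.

688 mg

f = (1/2)^(60/19) ≈ 0.112042; accumulation ratio R = 1/(1−f) ≈ 1.12618.
Loading dose to hit Cmax,ss on first dose: D_load = D_maint·R ≈ 611 × 1.12618 ≈ 688.10 mg.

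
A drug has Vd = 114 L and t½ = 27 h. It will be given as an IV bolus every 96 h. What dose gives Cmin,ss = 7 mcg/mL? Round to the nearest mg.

τ/t½ = 96/27 ≈ 3.5556, so f = (1/2)^(96/27) ≈ 0.085049.
Cmin,ss = (D/Vd)·f/(1−f), so D = Cmin,ss·Vd·(1−f)/f.
D = 7 × 114 × (1−f)/f ≈ 7 × 114 × 10.75793 ≈ 8584.83 mg.

8585 mg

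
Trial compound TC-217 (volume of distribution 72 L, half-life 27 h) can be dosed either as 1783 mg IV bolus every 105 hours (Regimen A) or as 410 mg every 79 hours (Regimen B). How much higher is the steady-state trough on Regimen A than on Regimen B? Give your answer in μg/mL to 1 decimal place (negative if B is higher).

Regimen A: f = (1/2)^(105/27) ≈ 0.0675; Cmin,ss = (1783/72)·f/(1−f) ≈ 1.793 μg/mL.
Regimen B: f = (1/2)^(79/27) ≈ 0.1316; Cmin,ss = (410/72)·f/(1−f) ≈ 0.863 μg/mL.
Difference ≈ 1.793 − 0.863 ≈ 0.930 μg/mL.

0.9 μg/mL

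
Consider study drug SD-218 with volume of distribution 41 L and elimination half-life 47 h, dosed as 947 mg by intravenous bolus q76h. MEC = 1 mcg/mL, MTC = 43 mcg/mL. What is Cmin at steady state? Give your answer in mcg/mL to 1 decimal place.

11.2 mcg/mL

τ/t½ = 76/47 ≈ 1.617, so fraction remaining f = (1/2)^(76/47) ≈ 0.3260.
Accumulation ratio R = 1/(1 − f) ≈ 1/0.6740 ≈ 1.4837.
Each bolus raises the concentration by D/Vd = 947/41 ≈ 23.098 mcg/mL.
Cmax,ss = C₀/(1 − f) ≈ 23.098/0.6740 ≈ 34.270 mcg/mL.
One interval later, Cmin,ss = Cmax,ss·e^(−kτ) ≈ 34.270 × 0.3260 ≈ 11.172 mcg/mL.
Trough 11.2 mcg/mL vs MEC 1 mcg/mL: adequate.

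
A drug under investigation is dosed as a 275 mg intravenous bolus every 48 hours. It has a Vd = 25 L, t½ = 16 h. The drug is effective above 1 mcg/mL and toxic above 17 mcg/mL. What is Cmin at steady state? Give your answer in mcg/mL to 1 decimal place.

The dosing interval is 3 half-lives, so f = 2^(−3) = 0.125.
At steady state, R = 1/(1 − 0.125) = 8/7.
Single-dose peak C₀ = D/Vd = 275/25 = 11 mcg/mL.
Steady-state peak Cmax,ss = C₀·R = 11 × 8/7 ≈ 12.571 mcg/mL.
Steady-state trough Cmin,ss = Cmax,ss·f ≈ 12.571 × 0.125 ≈ 1.571 mcg/mL.
Trough 1.6 mcg/mL vs MEC 1 mcg/mL: adequate.

1.6 mcg/mL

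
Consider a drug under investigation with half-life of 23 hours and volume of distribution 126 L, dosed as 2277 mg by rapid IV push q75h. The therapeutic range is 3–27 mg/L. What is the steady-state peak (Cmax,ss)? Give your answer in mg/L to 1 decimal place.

Over one 75-h interval, 75/23 ≈ 3.2609 half-lives elapse, leaving f ≈ 0.1043 of each dose.
At steady state, accumulation factor R = 1/(1 − e^(−kτ)) ≈ 1.1164.
Single-dose peak C₀ = D/Vd = 2277/126 ≈ 18.071 mg/L.
Steady-state peak Cmax,ss = C₀·R ≈ 18.071 × 1.1164 ≈ 20.174 mg/L.
Peak 20.2 mg/L vs MTC 27 mg/L: below toxic threshold.

20.2 mg/L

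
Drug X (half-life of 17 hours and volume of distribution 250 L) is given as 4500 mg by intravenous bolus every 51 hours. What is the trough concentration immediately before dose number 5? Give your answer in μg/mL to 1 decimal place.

f = (1/2)^(τ/t½) = (1/2)^(51/17) ≈ 0.1250.
C₀ = D/Vd = 4500/250 ≈ 18.000 μg/mL.
Before the 5th dose, 4 doses have been given. Superposition: Cmin = C₀·(f + f² + … + f^4).
≈ 18.000 × (0.1250 + 0.0156 + 0.0020 + 0.0002) ≈ 18.000 × 0.1428 ≈ 2.570 μg/mL.

2.6 μg/mL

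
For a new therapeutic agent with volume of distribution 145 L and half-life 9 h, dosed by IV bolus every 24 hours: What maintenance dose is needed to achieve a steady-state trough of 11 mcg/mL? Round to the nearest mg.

8533 mg

τ/t½ = 24/9 ≈ 2.6667, so f = (1/2)^(24/9) ≈ 0.157490.
Cmin,ss = (D/Vd)·f/(1−f), so D = Cmin,ss·Vd·(1−f)/f.
D = 11 × 145 × (1−f)/f ≈ 11 × 145 × 5.34961 ≈ 8532.63 mg.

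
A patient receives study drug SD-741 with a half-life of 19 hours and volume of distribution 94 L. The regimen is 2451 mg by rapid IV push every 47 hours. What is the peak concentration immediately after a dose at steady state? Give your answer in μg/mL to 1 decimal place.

τ/t½ = 47/19 ≈ 2.4737, so fraction remaining f = (1/2)^(47/19) ≈ 0.1800.
Accumulation ratio R = 1/(1 − f) ≈ 1/0.8200 ≈ 1.2195.
Single-dose peak C₀ = D/Vd = 2451/94 ≈ 26.074 μg/mL.
Steady-state peak Cmax,ss = C₀·R ≈ 26.074 × 1.2195 ≈ 31.797 μg/mL.

31.8 μg/mL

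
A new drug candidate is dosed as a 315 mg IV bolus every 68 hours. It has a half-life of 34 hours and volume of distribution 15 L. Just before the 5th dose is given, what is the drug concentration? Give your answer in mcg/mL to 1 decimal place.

7.0 mcg/mL

f = (1/2)^(τ/t½) = (1/2)^(68/34) ≈ 0.2500.
C₀ = D/Vd = 315/15 ≈ 21.000 mcg/mL.
Before the 5th dose, 4 doses have been given. Superposition: Cmin = C₀·(f + f² + … + f^4).
≈ 21.000 × (0.2500 + 0.0625 + 0.0156 + 0.0039) ≈ 21.000 × 0.3320 ≈ 6.972 mcg/mL.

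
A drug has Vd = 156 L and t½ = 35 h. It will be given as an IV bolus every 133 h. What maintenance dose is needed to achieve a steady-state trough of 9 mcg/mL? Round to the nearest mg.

τ/t½ = 133/35 ≈ 3.8, so f = (1/2)^(133/35) ≈ 0.071794.
Cmin,ss = (D/Vd)·f/(1−f), so D = Cmin,ss·Vd·(1−f)/f.
D = 9 × 156 × (1−f)/f ≈ 9 × 156 × 12.92874 ≈ 18151.95 mg.

18152 mg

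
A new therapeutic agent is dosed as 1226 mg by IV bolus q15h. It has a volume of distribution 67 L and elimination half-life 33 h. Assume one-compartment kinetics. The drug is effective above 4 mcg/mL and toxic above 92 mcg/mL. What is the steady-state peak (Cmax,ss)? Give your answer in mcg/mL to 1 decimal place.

τ/t½ = 15/33 ≈ 0.45455, so fraction remaining f = (1/2)^(15/33) ≈ 0.7297.
Accumulation ratio R = 1/(1 − f) ≈ 1/0.2703 ≈ 3.6996.
Each bolus raises the concentration by D/Vd = 1226/67 ≈ 18.299 mcg/mL.
Cmax,ss = C₀/(1 − f) ≈ 18.299/0.2703 ≈ 67.699 mcg/mL.
Peak 67.7 mcg/mL vs MTC 92 mcg/mL: below toxic threshold.

67.7 mcg/mL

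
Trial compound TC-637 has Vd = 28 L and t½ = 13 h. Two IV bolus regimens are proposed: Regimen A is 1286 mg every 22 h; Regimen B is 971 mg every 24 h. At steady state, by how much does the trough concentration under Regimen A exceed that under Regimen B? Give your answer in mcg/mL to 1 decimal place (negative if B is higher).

Regimen A: f = (1/2)^(22/13) ≈ 0.3094; Cmin,ss = (1286/28)·f/(1−f) ≈ 20.577 mcg/mL.
Regimen B: f = (1/2)^(24/13) ≈ 0.2781; Cmin,ss = (971/28)·f/(1−f) ≈ 13.359 mcg/mL.
Difference ≈ 20.577 − 13.359 ≈ 7.218 mcg/mL.

7.2 mcg/mL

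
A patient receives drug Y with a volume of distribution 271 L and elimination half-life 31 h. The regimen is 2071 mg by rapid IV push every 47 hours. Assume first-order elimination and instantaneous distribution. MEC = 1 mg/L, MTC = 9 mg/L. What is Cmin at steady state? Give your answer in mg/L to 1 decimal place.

k = ln2/t½ = ln2/31 ≈ 0.022360 h⁻¹; fraction remaining f = e^(−kτ) = e^(−0.022360×47) ≈ 0.3496.
Accumulation ratio R = 1/(1 − f) ≈ 1/0.6504 ≈ 1.5375.
Each bolus raises the concentration by D/Vd = 2071/271 ≈ 7.642 mg/L.
Steady-state peak Cmax,ss = C₀·R ≈ 7.642 × 1.5375 ≈ 11.750 mg/L.
Steady-state trough Cmin,ss = Cmax,ss·f ≈ 11.750 × 0.3496 ≈ 4.108 mg/L.
Trough 4.1 mg/L vs MEC 1 mg/L: adequate.

4.1 mg/L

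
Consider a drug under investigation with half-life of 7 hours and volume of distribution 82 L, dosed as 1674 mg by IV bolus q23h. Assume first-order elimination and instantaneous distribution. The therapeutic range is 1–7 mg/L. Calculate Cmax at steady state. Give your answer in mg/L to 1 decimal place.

τ/t½ = 23/7 ≈ 3.2857, so fraction remaining f = (1/2)^(23/7) ≈ 0.1025.
At steady state, accumulation factor R = 1/(1 − e^(−kτ)) ≈ 1.1142.
Each bolus raises the concentration by D/Vd = 1674/82 ≈ 20.415 mg/L.
Cmax,ss = C₀/(1 − f) ≈ 20.415/0.8975 ≈ 22.747 mg/L.
Peak 22.7 mg/L vs MTC 7 mg/L: exceeds toxic threshold.

22.7 mg/L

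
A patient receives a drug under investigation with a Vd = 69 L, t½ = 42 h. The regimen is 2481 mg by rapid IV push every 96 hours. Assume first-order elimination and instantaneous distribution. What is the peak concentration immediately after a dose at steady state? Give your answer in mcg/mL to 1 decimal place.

Over one 96-h interval, 96/42 ≈ 2.2857 half-lives elapse, leaving f ≈ 0.2051 of each dose.
At steady state, accumulation factor R = 1/(1 − e^(−kτ)) ≈ 1.2580.
Each bolus raises the concentration by D/Vd = 2481/69 ≈ 35.957 mcg/mL.
Steady-state peak Cmax,ss = C₀·R ≈ 35.957 × 1.2580 ≈ 45.234 mcg/mL.

45.2 mcg/mL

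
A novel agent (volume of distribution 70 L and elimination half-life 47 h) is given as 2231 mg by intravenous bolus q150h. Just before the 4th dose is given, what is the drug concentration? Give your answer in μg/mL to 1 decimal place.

f = (1/2)^(τ/t½) = (1/2)^(150/47) ≈ 0.1095.
C₀ = D/Vd = 2231/70 ≈ 31.871 μg/mL.
Before the 4th dose, 3 doses have been given. Superposition: Cmin = C₀·(f + f² + … + f^3).
≈ 31.871 × (0.1095 + 0.0120 + 0.0013) ≈ 31.871 × 0.1228 ≈ 3.914 μg/mL.

3.9 μg/mL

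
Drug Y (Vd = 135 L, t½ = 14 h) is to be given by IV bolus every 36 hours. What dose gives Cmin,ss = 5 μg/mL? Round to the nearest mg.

3337 mg

τ/t½ = 36/14 ≈ 2.5714, so f = (1/2)^(36/14) ≈ 0.168238.
Cmin,ss = (D/Vd)·f/(1−f), so D = Cmin,ss·Vd·(1−f)/f.
D = 5 × 135 × (1−f)/f ≈ 5 × 135 × 4.94396 ≈ 3337.17 mg.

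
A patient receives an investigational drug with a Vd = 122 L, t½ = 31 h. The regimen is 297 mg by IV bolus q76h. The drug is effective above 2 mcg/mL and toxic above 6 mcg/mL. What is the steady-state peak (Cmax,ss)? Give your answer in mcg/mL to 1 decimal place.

k = ln2/t½ = ln2/31 ≈ 0.022360 h⁻¹; fraction remaining f = e^(−kτ) = e^(−0.022360×76) ≈ 0.1828.
At steady state, accumulation factor R = 1/(1 − e^(−kτ)) ≈ 1.2237.
Single-dose peak C₀ = D/Vd = 297/122 ≈ 2.434 mcg/mL.
Steady-state peak Cmax,ss = C₀·R ≈ 2.434 × 1.2237 ≈ 2.978 mcg/mL.
Peak 3.0 mcg/mL vs MTC 6 mcg/mL: below toxic threshold.

3.0 mcg/mL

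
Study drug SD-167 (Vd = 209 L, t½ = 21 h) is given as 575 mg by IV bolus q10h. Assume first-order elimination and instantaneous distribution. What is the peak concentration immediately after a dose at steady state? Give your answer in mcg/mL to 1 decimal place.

Over one 10-h interval, 10/21 ≈ 0.47619 half-lives elapse, leaving f ≈ 0.7189 of each dose.
At steady state, accumulation factor R = 1/(1 − e^(−kτ)) ≈ 3.5575.
Each bolus raises the concentration by D/Vd = 575/209 ≈ 2.751 mcg/mL.
Steady-state peak Cmax,ss = C₀·R ≈ 2.751 × 3.5575 ≈ 9.787 mcg/mL.

9.8 mcg/mL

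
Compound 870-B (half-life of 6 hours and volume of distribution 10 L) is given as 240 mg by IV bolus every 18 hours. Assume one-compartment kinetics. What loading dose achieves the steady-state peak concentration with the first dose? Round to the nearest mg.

274 mg

f = (1/2)^(18/6) ≈ 0.125000; accumulation ratio R = 1/(1−f) ≈ 1.14286.
Loading dose to hit Cmax,ss on first dose: D_load = D_maint·R ≈ 240 × 1.14286 ≈ 274.29 mg.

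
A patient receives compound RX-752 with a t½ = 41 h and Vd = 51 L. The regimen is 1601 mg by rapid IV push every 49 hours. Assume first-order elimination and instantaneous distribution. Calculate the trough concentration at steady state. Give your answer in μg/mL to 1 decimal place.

τ/t½ = 49/41 ≈ 1.1951, so fraction remaining f = (1/2)^(49/41) ≈ 0.4367.
At steady state, accumulation factor R = 1/(1 − e^(−kτ)) ≈ 1.7753.
Single-dose peak C₀ = D/Vd = 1601/51 ≈ 31.392 μg/mL.
Cmax,ss = C₀/(1 − f) ≈ 31.392/0.5633 ≈ 55.729 μg/mL.
One interval later, Cmin,ss = Cmax,ss·e^(−kτ) ≈ 55.729 × 0.4367 ≈ 24.337 μg/mL.

24.3 μg/mL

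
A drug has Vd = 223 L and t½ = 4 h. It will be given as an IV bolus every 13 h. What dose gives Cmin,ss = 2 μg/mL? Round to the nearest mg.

τ/t½ = 13/4 ≈ 3.25, so f = (1/2)^(13/4) ≈ 0.105112.
Cmin,ss = (D/Vd)·f/(1−f), so D = Cmin,ss·Vd·(1−f)/f.
D = 2 × 223 × (1−f)/f ≈ 2 × 223 × 8.51366 ≈ 3797.09 mg.

3797 mg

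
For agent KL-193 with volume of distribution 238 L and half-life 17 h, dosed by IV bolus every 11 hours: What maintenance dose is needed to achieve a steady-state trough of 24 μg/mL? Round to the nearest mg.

3233 mg

τ/t½ = 11/17 ≈ 0.64706, so f = (1/2)^(11/17) ≈ 0.638581.
Cmin,ss = (D/Vd)·f/(1−f), so D = Cmin,ss·Vd·(1−f)/f.
D = 24 × 238 × (1−f)/f ≈ 24 × 238 × 0.56597 ≈ 3232.82 mg.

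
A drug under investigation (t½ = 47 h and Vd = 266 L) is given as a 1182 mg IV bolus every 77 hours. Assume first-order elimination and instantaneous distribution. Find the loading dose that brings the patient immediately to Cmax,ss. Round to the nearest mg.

f = (1/2)^(77/47) ≈ 0.321235; accumulation ratio R = 1/(1−f) ≈ 1.47326.
Loading dose to hit Cmax,ss on first dose: D_load = D_maint·R ≈ 1182 × 1.47326 ≈ 1741.39 mg.

1741 mg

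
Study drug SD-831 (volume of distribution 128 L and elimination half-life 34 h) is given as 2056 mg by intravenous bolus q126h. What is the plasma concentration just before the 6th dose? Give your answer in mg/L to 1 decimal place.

f = (1/2)^(τ/t½) = (1/2)^(126/34) ≈ 0.0766.
C₀ = D/Vd = 2056/128 ≈ 16.062 mg/L.
Before the 6th dose, 5 doses have been given. Superposition: Cmin = C₀·(f + f² + … + f^5).
≈ 16.062 × (0.0766 + 0.0059 + 0.0004 + 0.0000 + 0.0000) ≈ 16.062 × 0.0829 ≈ 1.332 mg/L.

1.3 mg/L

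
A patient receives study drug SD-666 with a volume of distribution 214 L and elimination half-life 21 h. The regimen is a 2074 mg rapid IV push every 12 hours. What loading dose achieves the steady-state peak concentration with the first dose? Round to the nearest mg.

6342 mg

f = (1/2)^(12/21) ≈ 0.672950; accumulation ratio R = 1/(1−f) ≈ 3.05764.
Loading dose to hit Cmax,ss on first dose: D_load = D_maint·R ≈ 2074 × 3.05764 ≈ 6341.55 mg.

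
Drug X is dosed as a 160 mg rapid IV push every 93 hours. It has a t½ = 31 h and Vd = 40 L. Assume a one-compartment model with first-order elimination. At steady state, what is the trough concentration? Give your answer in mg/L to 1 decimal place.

τ = 93 h = 3 half-lives, so f = (1/2)^3 = 0.125.
Accumulation ratio R = 1/(1 − f) = 1/0.875 = 8/7.
Single-dose peak C₀ = D/Vd = 160/40 = 4 mg/L.
Steady-state peak Cmax,ss = C₀·R = 4 × 8/7 ≈ 4.571 mg/L.
Steady-state trough Cmin,ss = Cmax,ss·f ≈ 4.571 × 0.125 ≈ 0.571 mg/L.

0.6 mg/L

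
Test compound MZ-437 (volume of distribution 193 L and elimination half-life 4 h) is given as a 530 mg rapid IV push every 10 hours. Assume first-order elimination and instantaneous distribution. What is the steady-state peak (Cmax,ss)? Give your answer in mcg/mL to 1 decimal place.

Over one 10-h interval, 10/4 ≈ 2.5 half-lives elapse, leaving f ≈ 0.1768 of each dose.
At steady state, accumulation factor R = 1/(1 − e^(−kτ)) ≈ 1.2148.
Each bolus raises the concentration by D/Vd = 530/193 ≈ 2.746 mcg/mL.
Steady-state peak Cmax,ss = C₀·R ≈ 2.746 × 1.2148 ≈ 3.336 mcg/mL.

3.3 mcg/mL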